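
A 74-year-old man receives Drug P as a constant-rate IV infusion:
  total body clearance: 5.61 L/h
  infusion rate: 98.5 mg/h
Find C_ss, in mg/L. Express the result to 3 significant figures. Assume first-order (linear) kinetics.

17.6 mg/L

At steady state Css = R₀ / CL = 98.5 / 5.610 = 17.56 mg/L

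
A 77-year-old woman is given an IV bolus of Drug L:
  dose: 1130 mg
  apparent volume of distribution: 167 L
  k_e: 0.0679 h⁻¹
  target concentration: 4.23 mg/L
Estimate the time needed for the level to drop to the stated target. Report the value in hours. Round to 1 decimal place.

C₀ = Dose / Vd = 1130 / 167 = 6.766 mg/L
t = ln(C₀ / C) / k = ln(6.766 / 4.23) / 0.06790
  = ln(1.600) / 0.06790 = 0.4700 / 0.06790 = 6.922 h

6.9 h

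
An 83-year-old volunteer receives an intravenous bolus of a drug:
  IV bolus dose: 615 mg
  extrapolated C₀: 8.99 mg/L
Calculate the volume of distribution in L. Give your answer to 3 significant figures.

68.4 L

Vd = Dose / C₀ = 615.0 / 8.99 = 68.41 L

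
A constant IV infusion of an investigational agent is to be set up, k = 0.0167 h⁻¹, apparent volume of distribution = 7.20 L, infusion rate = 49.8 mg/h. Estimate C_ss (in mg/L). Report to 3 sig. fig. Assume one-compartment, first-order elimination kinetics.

414 mg/L

CL = k × Vd = 0.01670 × 7.20 = 0.1202 L/h
At steady state Css = R₀ / CL = 49.8 / 0.1202 = 414.3 mg/L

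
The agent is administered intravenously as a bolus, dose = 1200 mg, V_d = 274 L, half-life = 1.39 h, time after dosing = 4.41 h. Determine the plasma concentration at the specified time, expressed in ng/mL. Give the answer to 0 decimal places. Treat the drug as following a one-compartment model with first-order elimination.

486 ng/mL

C₀ = Dose / Vd = 1200 / 274 = 4.380 mg/L
k = ln2 / t½ = 0.693147 / 1.39 = 0.4987 h⁻¹
C = C₀ · e^(−k·t) = 4.380 × e^(−0.4987 × 4.41)
  = 4.380 × 0.1109 = 0.4857 mg/L
Convert: 0.4857 mg/L × 1000 = 485.7 ng/mL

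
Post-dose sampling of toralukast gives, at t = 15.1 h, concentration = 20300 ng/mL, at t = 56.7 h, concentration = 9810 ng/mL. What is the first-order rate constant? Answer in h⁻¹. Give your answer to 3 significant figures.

k = ln(C₁/C₂) / (t₂ − t₁) = ln(20300/9810) / (56.7 − 15.1)
  = 0.7272 / 41.60 = 0.01748 h⁻¹

0.0175 h⁻¹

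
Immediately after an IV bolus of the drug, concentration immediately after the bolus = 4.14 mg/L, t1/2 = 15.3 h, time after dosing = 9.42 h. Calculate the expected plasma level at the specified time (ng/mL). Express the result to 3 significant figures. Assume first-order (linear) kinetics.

2700 ng/mL

k = ln2 / t½ = 0.693147 / 15.3 = 0.04530 h⁻¹
C = C₀ · e^(−k·t) = 4.140 × e^(−0.04530 × 9.42)
  = 4.140 × 0.6526 = 2.702 mg/L
Convert: 2.702 mg/L × 1000 = 2702 ng/mL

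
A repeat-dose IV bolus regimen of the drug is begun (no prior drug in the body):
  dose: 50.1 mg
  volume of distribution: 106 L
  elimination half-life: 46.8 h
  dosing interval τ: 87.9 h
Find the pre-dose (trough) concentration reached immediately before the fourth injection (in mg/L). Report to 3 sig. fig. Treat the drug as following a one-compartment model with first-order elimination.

C₀ per dose = Dose / Vd = 50.1 / 106 = 0.4726 mg/L
k = ln2 / t½ = 0.693147 / 46.8 = 0.01481 h⁻¹
Fraction remaining after one interval: r = e^(−kτ) = e^(−0.01481 × 87.9) = 0.2720
Before dose 4, 3 doses have been given (aged 1τ, 2τ, 3τ).
C_trough = C₀ × (r + r² + … + r^3) = C₀ × r(1−r^3)/(1−r)
        = 0.4726 × 0.2720 × (1 − 0.02012) / (1 − 0.2720) = 0.1730 mg/L

0.173 mg/L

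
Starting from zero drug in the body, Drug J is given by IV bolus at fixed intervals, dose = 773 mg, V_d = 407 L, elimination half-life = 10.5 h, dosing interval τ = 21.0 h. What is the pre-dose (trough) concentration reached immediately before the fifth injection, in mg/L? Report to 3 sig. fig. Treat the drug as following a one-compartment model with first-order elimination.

0.631 mg/L

C₀ per dose = Dose / Vd = 773 / 407 = 1.899 mg/L
k = ln2 / t½ = 0.693147 / 10.5 = 0.06601 h⁻¹
Fraction remaining after one interval: r = e^(−kτ) = e^(−0.06601 × 21.0) = 0.2500
Before dose 5, 4 doses have been given (aged 1τ, 2τ, 3τ, 4τ).
C_trough = C₀ × (r + r² + … + r^4) = C₀ × r(1−r^4)/(1−r)
        = 1.899 × 0.2500 × (1 − 0.003906) / (1 − 0.2500) = 0.6305 mg/L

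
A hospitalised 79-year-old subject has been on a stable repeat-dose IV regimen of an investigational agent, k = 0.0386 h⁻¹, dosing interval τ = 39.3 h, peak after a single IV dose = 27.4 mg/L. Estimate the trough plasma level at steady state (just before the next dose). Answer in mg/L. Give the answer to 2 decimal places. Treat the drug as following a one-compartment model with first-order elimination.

7.70 mg/L

e^(−kτ) = e^(−0.03860 × 39.3) = 0.2194
Accumulation ratio R = 1 / (1 − e^(−kτ)) = 1 / (1 − 0.2194) = 1.281
Steady-state trough = C₀ × R × e^(−kτ) = 27.4 × 1.281 × 0.2194 = 7.701 mg/L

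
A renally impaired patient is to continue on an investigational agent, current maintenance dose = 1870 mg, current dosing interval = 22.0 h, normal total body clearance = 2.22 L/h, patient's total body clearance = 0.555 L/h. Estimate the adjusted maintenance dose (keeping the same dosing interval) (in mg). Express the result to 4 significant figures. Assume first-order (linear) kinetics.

467.5 mg

To keep the same average steady-state level, dosing rate must scale with clearance.
CL ratio = 0.555 / 2.22 = 0.2500
New dose (same interval) = 1870 × 0.2500 = 467.5 mg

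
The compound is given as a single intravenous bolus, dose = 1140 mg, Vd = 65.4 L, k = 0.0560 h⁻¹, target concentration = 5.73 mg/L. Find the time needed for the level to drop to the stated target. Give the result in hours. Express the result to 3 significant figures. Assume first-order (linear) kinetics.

C₀ = Dose / Vd = 1140 / 65.4 = 17.43 mg/L
t = ln(C₀ / C) / k = ln(17.43 / 5.73) / 0.05600
  = ln(3.042) / 0.05600 = 1.113 / 0.05600 = 19.88 h

19.9 h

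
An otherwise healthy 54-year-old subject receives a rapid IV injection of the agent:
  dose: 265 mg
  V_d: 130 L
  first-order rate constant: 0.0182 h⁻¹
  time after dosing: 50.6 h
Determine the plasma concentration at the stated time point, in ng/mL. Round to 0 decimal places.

812 ng/mL

C₀ = Dose / Vd = 265.0 / 130 = 2.038 mg/L
C = C₀ · e^(−k·t) = 2.038 × e^(−0.01820 × 50.6)
  = 2.038 × 0.3982 = 0.8115 mg/L
Convert: 0.8115 mg/L × 1000 = 811.5 ng/mL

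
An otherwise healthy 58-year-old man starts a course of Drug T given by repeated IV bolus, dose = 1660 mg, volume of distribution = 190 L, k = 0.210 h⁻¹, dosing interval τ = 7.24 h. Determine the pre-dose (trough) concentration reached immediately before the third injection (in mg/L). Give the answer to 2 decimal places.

C₀ per dose = Dose / Vd = 1660 / 190 = 8.737 mg/L
Fraction remaining after one interval: r = e^(−kτ) = e^(−0.2100 × 7.24) = 0.2186
Before dose 3, 2 doses have been given (aged 1τ, 2τ).
C_trough = C₀ × (r + r²) = 8.737 × (0.2186 + 0.04779) = 2.327 mg/L

2.33 mg/L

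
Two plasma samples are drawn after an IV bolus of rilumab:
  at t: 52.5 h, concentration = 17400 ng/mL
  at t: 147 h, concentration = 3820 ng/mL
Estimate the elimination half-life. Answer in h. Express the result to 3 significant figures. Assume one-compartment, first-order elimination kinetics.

k = ln(C₁/C₂) / (t₂ − t₁) = ln(17400/3820) / (147 − 52.5)
  = 1.516 / 94.50 = 0.01604 h⁻¹
t½ = ln2 / k = 0.693147 / 0.01604 = 43.21 h

43.2 h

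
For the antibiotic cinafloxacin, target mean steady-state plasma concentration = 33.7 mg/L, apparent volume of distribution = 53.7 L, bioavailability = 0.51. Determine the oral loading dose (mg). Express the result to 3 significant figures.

LD = Css × Vd / F = 33.7 × 53.7 / 0.51 = 3548 mg

3550 mg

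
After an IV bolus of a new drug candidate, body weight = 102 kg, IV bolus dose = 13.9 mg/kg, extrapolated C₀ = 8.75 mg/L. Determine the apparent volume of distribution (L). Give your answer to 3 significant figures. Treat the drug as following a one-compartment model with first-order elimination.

Dose = 13.9 × 102 = 1418 mg
Vd = Dose / C₀ = 1418 / 8.75 = 162.1 L

162 L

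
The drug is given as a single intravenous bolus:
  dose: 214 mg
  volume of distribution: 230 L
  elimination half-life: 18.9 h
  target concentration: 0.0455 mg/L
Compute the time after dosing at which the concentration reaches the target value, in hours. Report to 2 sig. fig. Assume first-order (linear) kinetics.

C₀ = Dose / Vd = 214.0 / 230 = 0.9304 mg/L
k = ln2 / t½ = 0.693147 / 18.9 = 0.03667 h⁻¹
t = ln(C₀ / C) / k = ln(0.9304 / 0.0455) / 0.03667
  = ln(20.45) / 0.03667 = 3.018 / 0.03667 = 82.30 h

82 h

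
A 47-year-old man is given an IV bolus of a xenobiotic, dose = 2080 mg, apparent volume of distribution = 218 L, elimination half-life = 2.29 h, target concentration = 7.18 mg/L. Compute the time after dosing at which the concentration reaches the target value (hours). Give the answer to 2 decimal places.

0.94 h

C₀ = Dose / Vd = 2080 / 218 = 9.541 mg/L
k = ln2 / t½ = 0.693147 / 2.29 = 0.3027 h⁻¹
t = ln(C₀ / C) / k = ln(9.541 / 7.18) / 0.3027
  = ln(1.329) / 0.3027 = 0.2844 / 0.3027 = 0.9395 h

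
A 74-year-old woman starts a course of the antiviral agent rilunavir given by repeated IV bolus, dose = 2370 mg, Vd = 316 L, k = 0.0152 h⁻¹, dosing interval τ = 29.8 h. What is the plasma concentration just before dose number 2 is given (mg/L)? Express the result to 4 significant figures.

4.768 mg/L

C₀ per dose = Dose / Vd = 2370 / 316 = 7.500 mg/L
Fraction remaining after one interval: r = e^(−kτ) = e^(−0.01520 × 29.8) = 0.6357
Before dose 2, 1 dose has been given (aged 1τ).
C_trough = C₀ × r = 7.500 × 0.6357 = 4.768 mg/L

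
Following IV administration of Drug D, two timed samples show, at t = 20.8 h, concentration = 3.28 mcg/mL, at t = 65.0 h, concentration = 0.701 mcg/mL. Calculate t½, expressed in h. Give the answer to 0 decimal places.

20 h

k = ln(C₁/C₂) / (t₂ − t₁) = ln(3.28/0.701) / (65.0 − 20.8)
  = 1.543 / 44.20 = 0.03491 h⁻¹
t½ = ln2 / k = 0.693147 / 0.03491 = 19.86 h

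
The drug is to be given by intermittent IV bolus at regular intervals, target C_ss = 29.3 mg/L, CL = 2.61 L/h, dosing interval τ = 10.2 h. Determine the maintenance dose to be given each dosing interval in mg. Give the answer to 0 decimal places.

At steady state, Dose/τ = Css × CL.
Dose = Css × CL × τ = 29.3 × 2.610 × 10.2 = 780.0 mg

780 mg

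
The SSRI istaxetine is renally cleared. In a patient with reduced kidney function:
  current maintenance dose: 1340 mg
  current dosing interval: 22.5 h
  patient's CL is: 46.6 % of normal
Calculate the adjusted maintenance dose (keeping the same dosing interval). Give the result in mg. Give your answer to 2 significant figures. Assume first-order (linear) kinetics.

To keep the same average steady-state level, dosing rate must scale with clearance.
CL ratio = 46.6 / 100 = 0.4660
New dose (same interval) = 1340 × 0.4660 = 624.4 mg

620 mg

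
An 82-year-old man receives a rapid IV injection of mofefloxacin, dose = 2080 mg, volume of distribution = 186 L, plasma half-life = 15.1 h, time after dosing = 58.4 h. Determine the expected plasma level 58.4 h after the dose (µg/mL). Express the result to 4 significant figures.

0.7661 µg/mL

C₀ = Dose / Vd = 2080 / 186 = 11.18 mg/L
k = ln2 / t½ = 0.693147 / 15.1 = 0.04590 h⁻¹
C = C₀ · e^(−k·t) = 11.18 × e^(−0.04590 × 58.4)
  = 11.18 × 0.06852 = 0.7661 mg/L
(0.7661 mg/L = 0.7661 µg/mL)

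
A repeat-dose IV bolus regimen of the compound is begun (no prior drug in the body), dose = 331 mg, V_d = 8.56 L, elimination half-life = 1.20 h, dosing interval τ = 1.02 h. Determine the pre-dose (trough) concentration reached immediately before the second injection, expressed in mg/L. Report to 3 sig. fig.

C₀ per dose = Dose / Vd = 331 / 8.56 = 38.67 mg/L
k = ln2 / t½ = 0.693147 / 1.20 = 0.5776 h⁻¹
Fraction remaining after one interval: r = e^(−kτ) = e^(−0.5776 × 1.02) = 0.5548
Before dose 2, 1 dose has been given (aged 1τ).
C_trough = C₀ × r = 38.67 × 0.5548 = 21.45 mg/L

21.5 mg/L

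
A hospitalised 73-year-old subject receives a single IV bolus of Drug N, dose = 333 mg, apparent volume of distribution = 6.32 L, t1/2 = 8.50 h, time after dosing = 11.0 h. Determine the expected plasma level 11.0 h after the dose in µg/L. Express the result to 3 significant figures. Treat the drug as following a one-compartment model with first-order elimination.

21500 µg/L

C₀ = Dose / Vd = 333.0 / 6.32 = 52.69 mg/L
k = ln2 / t½ = 0.693147 / 8.50 = 0.08155 h⁻¹
C = C₀ · e^(−k·t) = 52.69 × e^(−0.08155 × 11.0)
  = 52.69 × 0.4078 = 21.49 mg/L
Convert: 21.49 mg/L × 1000 = 21490 µg/L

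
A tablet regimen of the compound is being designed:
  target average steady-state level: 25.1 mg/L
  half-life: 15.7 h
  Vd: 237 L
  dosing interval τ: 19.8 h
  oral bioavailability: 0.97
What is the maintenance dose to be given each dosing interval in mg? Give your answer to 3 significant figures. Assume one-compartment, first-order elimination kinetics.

5360 mg

k = ln2 / t½ = 0.693147 / 15.7 = 0.04415 h⁻¹
CL = k × Vd = 0.04415 × 237 = 10.46 L/h
At steady state, F × (Dose/τ) = Css × CL.
Dose = Css × CL × τ / F = 25.1 × 10.46 × 19.8 / 0.97 = 5359 mg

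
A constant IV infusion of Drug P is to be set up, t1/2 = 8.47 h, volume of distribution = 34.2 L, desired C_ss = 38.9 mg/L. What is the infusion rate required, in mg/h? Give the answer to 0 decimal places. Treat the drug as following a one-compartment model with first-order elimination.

109 mg/h

k = ln2 / t½ = 0.693147 / 8.47 = 0.08184 h⁻¹
CL = k × Vd = 0.08184 × 34.2 = 2.799 L/h
At steady state, infusion rate R₀ = Css × CL = 38.9 × 2.799 = 108.9 mg/h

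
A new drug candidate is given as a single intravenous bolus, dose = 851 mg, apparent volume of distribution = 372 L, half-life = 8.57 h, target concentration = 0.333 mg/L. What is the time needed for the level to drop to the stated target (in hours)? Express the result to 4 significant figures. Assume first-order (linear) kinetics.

C₀ = Dose / Vd = 851.0 / 372 = 2.288 mg/L
k = ln2 / t½ = 0.693147 / 8.57 = 0.08088 h⁻¹
t = ln(C₀ / C) / k = ln(2.288 / 0.333) / 0.08088
  = ln(6.871) / 0.08088 = 1.927 / 0.08088 = 23.83 h

23.83 h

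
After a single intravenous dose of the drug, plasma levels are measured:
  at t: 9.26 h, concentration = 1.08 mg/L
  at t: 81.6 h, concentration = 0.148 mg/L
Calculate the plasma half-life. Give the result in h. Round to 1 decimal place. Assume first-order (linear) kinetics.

k = ln(C₁/C₂) / (t₂ − t₁) = ln(1.08/0.148) / (81.6 − 9.26)
  = 1.988 / 72.34 = 0.02748 h⁻¹
t½ = ln2 / k = 0.693147 / 0.02748 = 25.22 h

25.2 h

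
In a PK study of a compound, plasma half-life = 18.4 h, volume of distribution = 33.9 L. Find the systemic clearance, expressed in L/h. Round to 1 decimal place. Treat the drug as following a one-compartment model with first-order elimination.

k = ln2 / t½ = 0.693147 / 18.4 = 0.03767 h⁻¹
CL = k × Vd = 0.03767 × 33.9 = 1.277 L/h

1.3 L/h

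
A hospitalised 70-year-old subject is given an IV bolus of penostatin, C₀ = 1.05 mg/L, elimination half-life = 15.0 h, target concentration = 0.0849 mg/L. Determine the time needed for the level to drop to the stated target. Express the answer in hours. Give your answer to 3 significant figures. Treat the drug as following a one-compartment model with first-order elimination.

54.4 h

k = ln2 / t½ = 0.693147 / 15.0 = 0.04621 h⁻¹
t = ln(C₀ / C) / k = ln(1.050 / 0.0849) / 0.04621
  = ln(12.37) / 0.04621 = 2.515 / 0.04621 = 54.43 h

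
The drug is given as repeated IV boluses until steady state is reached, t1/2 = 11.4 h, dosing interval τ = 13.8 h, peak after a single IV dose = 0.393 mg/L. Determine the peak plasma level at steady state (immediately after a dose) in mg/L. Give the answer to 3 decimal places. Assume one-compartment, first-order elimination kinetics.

k = ln2 / t½ = 0.693147 / 11.4 = 0.06080 h⁻¹
e^(−kτ) = e^(−0.06080 × 13.8) = 0.4321
Accumulation ratio R = 1 / (1 − e^(−kτ)) = 1 / (1 − 0.4321) = 1.761
Steady-state peak = C₀ × R = 0.393 × 1.761 = 0.6921 mg/L

0.692 mg/L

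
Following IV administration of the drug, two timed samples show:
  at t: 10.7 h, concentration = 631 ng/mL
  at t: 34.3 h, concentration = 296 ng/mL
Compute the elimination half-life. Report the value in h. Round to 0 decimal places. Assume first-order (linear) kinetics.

k = ln(C₁/C₂) / (t₂ − t₁) = ln(631/296) / (34.3 − 10.7)
  = 0.7569 / 23.60 = 0.03207 h⁻¹
t½ = ln2 / k = 0.693147 / 0.03207 = 21.61 h

22 h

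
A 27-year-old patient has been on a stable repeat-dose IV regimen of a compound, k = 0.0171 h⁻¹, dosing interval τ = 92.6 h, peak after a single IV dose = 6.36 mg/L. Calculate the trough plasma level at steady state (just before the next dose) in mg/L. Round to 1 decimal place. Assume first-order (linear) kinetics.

e^(−kτ) = e^(−0.01710 × 92.6) = 0.2053
Accumulation ratio R = 1 / (1 − e^(−kτ)) = 1 / (1 − 0.2053) = 1.258
Steady-state trough = C₀ × R × e^(−kτ) = 6.36 × 1.258 × 0.2053 = 1.643 mg/L

1.6 mg/L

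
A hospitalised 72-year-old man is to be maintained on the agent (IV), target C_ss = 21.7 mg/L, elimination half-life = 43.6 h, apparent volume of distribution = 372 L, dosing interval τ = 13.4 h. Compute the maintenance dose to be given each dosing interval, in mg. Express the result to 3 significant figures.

k = ln2 / t½ = 0.693147 / 43.6 = 0.01590 h⁻¹
CL = k × Vd = 0.01590 × 372 = 5.915 L/h
At steady state, Dose/τ = Css × CL.
Dose = Css × CL × τ = 21.7 × 5.915 × 13.4 = 1720 mg

1720 mg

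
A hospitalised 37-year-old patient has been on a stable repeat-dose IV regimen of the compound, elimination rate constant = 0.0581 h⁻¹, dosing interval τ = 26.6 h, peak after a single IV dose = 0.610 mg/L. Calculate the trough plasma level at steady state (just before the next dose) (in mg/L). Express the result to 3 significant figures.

e^(−kτ) = e^(−0.05810 × 26.6) = 0.2132
Accumulation ratio R = 1 / (1 − e^(−kτ)) = 1 / (1 − 0.2132) = 1.271
Steady-state trough = C₀ × R × e^(−kτ) = 0.610 × 1.271 × 0.2132 = 0.1653 mg/L

0.165 mg/L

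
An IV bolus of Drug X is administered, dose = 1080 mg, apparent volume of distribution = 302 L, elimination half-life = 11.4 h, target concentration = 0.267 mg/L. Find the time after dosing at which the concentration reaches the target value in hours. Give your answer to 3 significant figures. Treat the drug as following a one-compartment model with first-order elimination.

C₀ = Dose / Vd = 1080 / 302 = 3.576 mg/L
k = ln2 / t½ = 0.693147 / 11.4 = 0.06080 h⁻¹
t = ln(C₀ / C) / k = ln(3.576 / 0.267) / 0.06080
  = ln(13.39) / 0.06080 = 2.595 / 0.06080 = 42.68 h

42.7 h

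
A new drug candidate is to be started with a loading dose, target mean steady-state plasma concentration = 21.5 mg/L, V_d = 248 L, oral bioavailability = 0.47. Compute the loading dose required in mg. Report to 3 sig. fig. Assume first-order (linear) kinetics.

LD = Css × Vd / F = 21.5 × 248 / 0.47 = 11340 mg

11300 mg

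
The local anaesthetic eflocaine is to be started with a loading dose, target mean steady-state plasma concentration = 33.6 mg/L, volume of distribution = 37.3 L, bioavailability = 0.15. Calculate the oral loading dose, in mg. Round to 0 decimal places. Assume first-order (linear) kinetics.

LD = Css × Vd / F = 33.6 × 37.3 / 0.15 = 8355 mg

8355 mg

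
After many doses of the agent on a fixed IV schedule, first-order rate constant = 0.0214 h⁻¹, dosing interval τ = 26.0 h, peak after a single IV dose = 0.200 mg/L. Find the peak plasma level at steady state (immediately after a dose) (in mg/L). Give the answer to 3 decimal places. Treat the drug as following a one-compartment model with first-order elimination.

e^(−kτ) = e^(−0.02140 × 26.0) = 0.5733
Accumulation ratio R = 1 / (1 − e^(−kτ)) = 1 / (1 − 0.5733) = 2.344
Steady-state peak = C₀ × R = 0.200 × 2.344 = 0.4688 mg/L

0.469 mg/L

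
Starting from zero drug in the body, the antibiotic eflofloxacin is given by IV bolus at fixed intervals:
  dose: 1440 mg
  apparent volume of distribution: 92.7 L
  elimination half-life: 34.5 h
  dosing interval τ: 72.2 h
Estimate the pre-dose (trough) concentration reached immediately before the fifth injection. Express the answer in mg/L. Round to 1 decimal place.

C₀ per dose = Dose / Vd = 1440 / 92.7 = 15.53 mg/L
k = ln2 / t½ = 0.693147 / 34.5 = 0.02009 h⁻¹
Fraction remaining after one interval: r = e^(−kτ) = e^(−0.02009 × 72.2) = 0.2345
Before dose 5, 4 doses have been given (aged 1τ, 2τ, 3τ, 4τ).
C_trough = C₀ × (r + r² + … + r^4) = C₀ × r(1−r^4)/(1−r)
        = 15.53 × 0.2345 × (1 − 0.003024) / (1 − 0.2345) = 4.743 mg/L

4.7 mg/L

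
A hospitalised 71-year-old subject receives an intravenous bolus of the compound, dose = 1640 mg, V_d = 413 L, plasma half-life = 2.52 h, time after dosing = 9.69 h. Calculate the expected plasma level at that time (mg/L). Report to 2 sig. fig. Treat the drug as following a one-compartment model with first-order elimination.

0.28 mg/L

C₀ = Dose / Vd = 1640 / 413 = 3.971 mg/L
k = ln2 / t½ = 0.693147 / 2.52 = 0.2751 h⁻¹
C = C₀ · e^(−k·t) = 3.971 × e^(−0.2751 × 9.69)
  = 3.971 × 0.06955 = 0.2762 mg/L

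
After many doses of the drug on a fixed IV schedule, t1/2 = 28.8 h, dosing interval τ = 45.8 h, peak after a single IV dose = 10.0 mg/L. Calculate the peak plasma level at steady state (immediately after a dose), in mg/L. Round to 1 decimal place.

k = ln2 / t½ = 0.693147 / 28.8 = 0.02407 h⁻¹
e^(−kτ) = e^(−0.02407 × 45.8) = 0.3321
Accumulation ratio R = 1 / (1 − e^(−kτ)) = 1 / (1 − 0.3321) = 1.497
Steady-state peak = C₀ × R = 10.0 × 1.497 = 14.97 mg/L

15.0 mg/L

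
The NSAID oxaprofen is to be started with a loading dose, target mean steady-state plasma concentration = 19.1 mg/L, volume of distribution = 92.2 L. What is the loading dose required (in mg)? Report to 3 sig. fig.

LD = Css × Vd = 19.1 × 92.2 = 1761 mg

1760 mg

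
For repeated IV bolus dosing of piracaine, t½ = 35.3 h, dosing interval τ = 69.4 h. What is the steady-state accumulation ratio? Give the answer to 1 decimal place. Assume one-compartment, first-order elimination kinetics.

k = ln2 / t½ = 0.693147 / 35.3 = 0.01964 h⁻¹
e^(−kτ) = e^(−0.01964 × 69.4) = 0.2559
Accumulation ratio R = 1 / (1 − e^(−kτ)) = 1 / (1 − 0.2559) = 1.344

1.3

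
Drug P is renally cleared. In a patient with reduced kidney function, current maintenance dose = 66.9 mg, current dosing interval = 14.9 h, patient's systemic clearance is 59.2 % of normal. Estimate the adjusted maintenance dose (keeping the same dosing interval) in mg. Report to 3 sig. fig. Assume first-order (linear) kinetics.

39.6 mg

To keep the same average steady-state level, dosing rate must scale with clearance.
CL ratio = 59.2 / 100 = 0.5920
New dose (same interval) = 66.9 × 0.5920 = 39.60 mg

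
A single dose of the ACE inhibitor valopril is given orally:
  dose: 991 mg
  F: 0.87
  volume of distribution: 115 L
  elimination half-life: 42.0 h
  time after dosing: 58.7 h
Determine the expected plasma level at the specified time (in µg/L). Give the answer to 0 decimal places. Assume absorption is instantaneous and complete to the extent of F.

2846 µg/L

Amount reaching circulation = F × Dose = 0.87 × 991.0 = 862.2 mg
C₀ = F·Dose / Vd = 862.2 / 115 = 7.497 mg/L
k = ln2 / t½ = 0.693147 / 42.0 = 0.01650 h⁻¹
C = C₀ · e^(−k·t) = 7.497 × e^(−0.01650 × 58.7)
  = 7.497 × 0.3796 = 2.846 mg/L
Convert: 2.846 mg/L × 1000 = 2846 µg/L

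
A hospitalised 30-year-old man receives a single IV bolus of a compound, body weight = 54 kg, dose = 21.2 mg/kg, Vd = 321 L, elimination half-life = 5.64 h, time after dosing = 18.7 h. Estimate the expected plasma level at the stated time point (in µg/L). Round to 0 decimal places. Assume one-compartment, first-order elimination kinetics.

358 µg/L

Total dose = 21.2 × 54 = 1145 mg
C₀ = Dose / Vd = 1145 / 321 = 3.567 mg/L
k = ln2 / t½ = 0.693147 / 5.64 = 0.1229 h⁻¹
C = C₀ · e^(−k·t) = 3.567 × e^(−0.1229 × 18.7)
  = 3.567 × 0.1004 = 0.3581 mg/L
Convert: 0.3581 mg/L × 1000 = 358.1 µg/L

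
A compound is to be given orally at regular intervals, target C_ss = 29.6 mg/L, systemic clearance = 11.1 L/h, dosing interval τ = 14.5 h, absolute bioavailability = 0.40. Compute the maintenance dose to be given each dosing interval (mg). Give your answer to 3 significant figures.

At steady state, F × (Dose/τ) = Css × CL.
Dose = Css × CL × τ / F = 29.6 × 11.10 × 14.5 / 0.40 = 11910 mg

11900 mg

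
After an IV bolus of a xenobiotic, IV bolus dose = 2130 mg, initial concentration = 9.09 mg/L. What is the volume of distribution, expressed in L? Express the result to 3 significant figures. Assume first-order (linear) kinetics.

Vd = Dose / C₀ = 2130 / 9.09 = 234.3 L

234 L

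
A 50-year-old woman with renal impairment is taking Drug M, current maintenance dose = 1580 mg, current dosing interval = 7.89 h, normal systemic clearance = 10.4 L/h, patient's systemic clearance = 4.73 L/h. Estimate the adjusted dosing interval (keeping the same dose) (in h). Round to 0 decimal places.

17 h

To keep the same average steady-state level, dosing rate must scale with clearance.
CL ratio = 4.73 / 10.4 = 0.4548
New interval (same dose) = 7.89 / 0.4548 = 17.35 h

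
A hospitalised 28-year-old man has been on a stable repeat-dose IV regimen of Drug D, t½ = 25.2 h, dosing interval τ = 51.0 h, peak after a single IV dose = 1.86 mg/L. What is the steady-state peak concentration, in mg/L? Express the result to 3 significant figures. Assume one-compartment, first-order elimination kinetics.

k = ln2 / t½ = 0.693147 / 25.2 = 0.02751 h⁻¹
e^(−kτ) = e^(−0.02751 × 51.0) = 0.2459
Accumulation ratio R = 1 / (1 − e^(−kτ)) = 1 / (1 − 0.2459) = 1.326
Steady-state peak = C₀ × R = 1.86 × 1.326 = 2.466 mg/L

2.47 mg/L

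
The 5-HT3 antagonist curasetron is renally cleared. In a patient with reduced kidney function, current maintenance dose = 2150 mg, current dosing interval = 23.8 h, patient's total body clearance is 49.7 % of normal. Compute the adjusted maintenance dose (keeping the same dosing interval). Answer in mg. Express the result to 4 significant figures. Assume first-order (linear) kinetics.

To keep the same average steady-state level, dosing rate must scale with clearance.
CL ratio = 49.7 / 100 = 0.4970
New dose (same interval) = 2150 × 0.4970 = 1069 mg

1069 mg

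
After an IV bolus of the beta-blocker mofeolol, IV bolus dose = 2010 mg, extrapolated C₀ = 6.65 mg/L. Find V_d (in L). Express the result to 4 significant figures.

302.3 L

Vd = Dose / C₀ = 2010 / 6.65 = 302.3 L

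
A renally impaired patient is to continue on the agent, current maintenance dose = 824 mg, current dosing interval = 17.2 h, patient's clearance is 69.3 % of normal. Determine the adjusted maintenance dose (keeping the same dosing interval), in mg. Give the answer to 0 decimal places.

To keep the same average steady-state level, dosing rate must scale with clearance.
CL ratio = 69.3 / 100 = 0.6930
New dose (same interval) = 824 × 0.6930 = 571.0 mg

571 mg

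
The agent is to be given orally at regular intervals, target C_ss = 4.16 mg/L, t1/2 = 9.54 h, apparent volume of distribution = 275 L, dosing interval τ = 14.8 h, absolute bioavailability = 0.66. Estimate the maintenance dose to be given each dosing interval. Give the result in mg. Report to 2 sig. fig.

1900 mg

k = ln2 / t½ = 0.693147 / 9.54 = 0.07266 h⁻¹
CL = k × Vd = 0.07266 × 275 = 19.98 L/h
At steady state, F × (Dose/τ) = Css × CL.
Dose = Css × CL × τ / F = 4.16 × 19.98 × 14.8 / 0.66 = 1864 mg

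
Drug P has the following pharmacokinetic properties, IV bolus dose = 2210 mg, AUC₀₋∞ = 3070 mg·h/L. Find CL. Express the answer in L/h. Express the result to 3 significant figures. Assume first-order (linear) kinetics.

0.720 L/h

CL = Dose / AUC = 2210 / 3070 = 0.7199 L/h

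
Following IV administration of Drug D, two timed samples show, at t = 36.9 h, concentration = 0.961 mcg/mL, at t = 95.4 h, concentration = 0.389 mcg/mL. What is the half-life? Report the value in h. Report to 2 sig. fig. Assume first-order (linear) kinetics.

45 h

k = ln(C₁/C₂) / (t₂ − t₁) = ln(0.961/0.389) / (95.4 − 36.9)
  = 0.9044 / 58.50 = 0.01546 h⁻¹
t½ = ln2 / k = 0.693147 / 0.01546 = 44.83 h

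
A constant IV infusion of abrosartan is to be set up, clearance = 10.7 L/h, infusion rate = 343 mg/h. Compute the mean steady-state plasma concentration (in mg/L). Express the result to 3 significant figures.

At steady state Css = R₀ / CL = 343 / 10.70 = 32.06 mg/L

32.1 mg/L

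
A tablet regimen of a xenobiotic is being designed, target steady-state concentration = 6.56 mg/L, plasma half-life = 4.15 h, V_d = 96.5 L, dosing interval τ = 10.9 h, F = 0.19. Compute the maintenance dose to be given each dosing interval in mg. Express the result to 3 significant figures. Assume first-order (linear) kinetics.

k = ln2 / t½ = 0.693147 / 4.15 = 0.1670 h⁻¹
CL = k × Vd = 0.1670 × 96.5 = 16.12 L/h
At steady state, F × (Dose/τ) = Css × CL.
Dose = Css × CL × τ / F = 6.56 × 16.12 × 10.9 / 0.19 = 6067 mg

6070 mg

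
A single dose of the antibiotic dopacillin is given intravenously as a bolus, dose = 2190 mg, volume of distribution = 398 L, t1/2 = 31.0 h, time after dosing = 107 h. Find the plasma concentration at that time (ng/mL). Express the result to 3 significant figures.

503 ng/mL

C₀ = Dose / Vd = 2190 / 398 = 5.503 mg/L
k = ln2 / t½ = 0.693147 / 31.0 = 0.02236 h⁻¹
C = C₀ · e^(−k·t) = 5.503 × e^(−0.02236 × 107)
  = 5.503 × 0.09140 = 0.5030 mg/L
Convert: 0.5030 mg/L × 1000 = 503.0 ng/mL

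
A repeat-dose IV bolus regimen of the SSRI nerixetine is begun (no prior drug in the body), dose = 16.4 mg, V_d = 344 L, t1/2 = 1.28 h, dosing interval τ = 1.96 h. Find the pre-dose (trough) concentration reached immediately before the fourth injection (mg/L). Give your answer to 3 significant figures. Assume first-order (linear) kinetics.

0.0242 mg/L

C₀ per dose = Dose / Vd = 16.4 / 344 = 0.04767 mg/L
k = ln2 / t½ = 0.693147 / 1.28 = 0.5415 h⁻¹
Fraction remaining after one interval: r = e^(−kτ) = e^(−0.5415 × 1.96) = 0.3460
Before dose 4, 3 doses have been given (aged 1τ, 2τ, 3τ).
C_trough = C₀ × (r + r² + … + r^3) = C₀ × r(1−r^3)/(1−r)
        = 0.04767 × 0.3460 × (1 − 0.04142) / (1 − 0.3460) = 0.02418 mg/L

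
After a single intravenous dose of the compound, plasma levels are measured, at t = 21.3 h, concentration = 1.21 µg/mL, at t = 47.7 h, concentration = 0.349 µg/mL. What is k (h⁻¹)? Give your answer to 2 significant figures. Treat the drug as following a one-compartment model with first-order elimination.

k = ln(C₁/C₂) / (t₂ − t₁) = ln(1.21/0.349) / (47.7 − 21.3)
  = 1.243 / 26.40 = 0.04708 h⁻¹

0.047 h⁻¹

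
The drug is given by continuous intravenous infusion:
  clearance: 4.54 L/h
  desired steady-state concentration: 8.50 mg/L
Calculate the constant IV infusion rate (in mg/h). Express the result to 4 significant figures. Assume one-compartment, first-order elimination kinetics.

38.59 mg/h

At steady state, infusion rate R₀ = Css × CL = 8.50 × 4.540 = 38.59 mg/h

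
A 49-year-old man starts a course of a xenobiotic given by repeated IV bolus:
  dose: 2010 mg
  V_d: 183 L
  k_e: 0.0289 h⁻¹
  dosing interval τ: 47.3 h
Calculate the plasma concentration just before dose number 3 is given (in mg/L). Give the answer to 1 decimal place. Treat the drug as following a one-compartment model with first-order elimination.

C₀ per dose = Dose / Vd = 2010 / 183 = 10.98 mg/L
Fraction remaining after one interval: r = e^(−kτ) = e^(−0.02890 × 47.3) = 0.2549
Before dose 3, 2 doses have been given (aged 1τ, 2τ).
C_trough = C₀ × (r + r²) = 10.98 × (0.2549 + 0.06497) = 3.512 mg/L

3.5 mg/L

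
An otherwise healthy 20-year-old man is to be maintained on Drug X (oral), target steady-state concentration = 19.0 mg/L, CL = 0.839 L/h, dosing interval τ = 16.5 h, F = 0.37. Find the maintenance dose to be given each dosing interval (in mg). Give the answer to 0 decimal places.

At steady state, F × (Dose/τ) = Css × CL.
Dose = Css × CL × τ / F = 19.0 × 0.8390 × 16.5 / 0.37 = 710.9 mg

711 mg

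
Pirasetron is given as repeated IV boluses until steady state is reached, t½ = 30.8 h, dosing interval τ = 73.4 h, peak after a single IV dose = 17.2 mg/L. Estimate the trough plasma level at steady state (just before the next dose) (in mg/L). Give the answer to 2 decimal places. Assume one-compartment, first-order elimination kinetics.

k = ln2 / t½ = 0.693147 / 30.8 = 0.02250 h⁻¹
e^(−kτ) = e^(−0.02250 × 73.4) = 0.1918
Accumulation ratio R = 1 / (1 − e^(−kτ)) = 1 / (1 − 0.1918) = 1.237
Steady-state trough = C₀ × R × e^(−kτ) = 17.2 × 1.237 × 0.1918 = 4.081 mg/L

4.08 mg/L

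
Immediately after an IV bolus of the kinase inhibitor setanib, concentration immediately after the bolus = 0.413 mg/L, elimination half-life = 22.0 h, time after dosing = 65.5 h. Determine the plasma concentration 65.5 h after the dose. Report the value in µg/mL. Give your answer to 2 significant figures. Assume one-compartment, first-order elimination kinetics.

0.052 µg/mL

k = ln2 / t½ = 0.693147 / 22.0 = 0.03151 h⁻¹
C = C₀ · e^(−k·t) = 0.4130 × e^(−0.03151 × 65.5)
  = 0.4130 × 0.1270 = 0.05245 mg/L
(0.05245 mg/L = 0.05245 µg/mL)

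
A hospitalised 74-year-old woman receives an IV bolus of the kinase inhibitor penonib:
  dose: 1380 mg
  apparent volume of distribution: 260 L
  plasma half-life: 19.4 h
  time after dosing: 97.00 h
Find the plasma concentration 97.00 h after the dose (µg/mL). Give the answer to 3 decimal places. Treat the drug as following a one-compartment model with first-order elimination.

0.166 µg/mL

C₀ = Dose / Vd = 1380 / 260 = 5.308 mg/L
k = ln2 / t½ = 0.693147 / 19.4 = 0.03573 h⁻¹
t / t½ = 97.00 / 19.4 = 5 half-lives
C = C₀ × (1/2)^5 = 5.308 × 0.03125 = 0.1659 mg/L
(0.1659 mg/L = 0.1659 µg/mL)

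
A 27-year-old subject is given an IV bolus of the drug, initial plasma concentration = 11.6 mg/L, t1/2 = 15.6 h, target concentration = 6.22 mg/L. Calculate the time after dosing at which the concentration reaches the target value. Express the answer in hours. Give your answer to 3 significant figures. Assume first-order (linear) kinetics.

14.0 h

k = ln2 / t½ = 0.693147 / 15.6 = 0.04443 h⁻¹
t = ln(C₀ / C) / k = ln(11.60 / 6.22) / 0.04443
  = ln(1.865) / 0.04443 = 0.6233 / 0.04443 = 14.03 h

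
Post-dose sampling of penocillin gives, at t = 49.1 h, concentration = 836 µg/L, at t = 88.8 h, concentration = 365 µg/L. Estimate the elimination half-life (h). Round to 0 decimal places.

k = ln(C₁/C₂) / (t₂ − t₁) = ln(836/365) / (88.8 − 49.1)
  = 0.8287 / 39.70 = 0.02087 h⁻¹
t½ = ln2 / k = 0.693147 / 0.02087 = 33.21 h

33 h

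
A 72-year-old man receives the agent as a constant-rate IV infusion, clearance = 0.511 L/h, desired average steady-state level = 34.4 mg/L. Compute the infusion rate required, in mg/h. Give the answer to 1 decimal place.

17.6 mg/h

At steady state, infusion rate R₀ = Css × CL = 34.4 × 0.5110 = 17.58 mg/h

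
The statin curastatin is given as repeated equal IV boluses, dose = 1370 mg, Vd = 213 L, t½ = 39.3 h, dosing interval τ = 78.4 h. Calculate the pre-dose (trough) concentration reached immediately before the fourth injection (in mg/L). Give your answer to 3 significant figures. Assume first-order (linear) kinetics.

2.12 mg/L

C₀ per dose = Dose / Vd = 1370 / 213 = 6.432 mg/L
k = ln2 / t½ = 0.693147 / 39.3 = 0.01764 h⁻¹
Fraction remaining after one interval: r = e^(−kτ) = e^(−0.01764 × 78.4) = 0.2508
Before dose 4, 3 doses have been given (aged 1τ, 2τ, 3τ).
C_trough = C₀ × (r + r² + … + r^3) = C₀ × r(1−r^3)/(1−r)
        = 6.432 × 0.2508 × (1 − 0.01578) / (1 − 0.2508) = 2.119 mg/L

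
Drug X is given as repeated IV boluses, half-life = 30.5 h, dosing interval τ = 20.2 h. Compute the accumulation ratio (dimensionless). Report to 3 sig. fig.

k = ln2 / t½ = 0.693147 / 30.5 = 0.02273 h⁻¹
e^(−kτ) = e^(−0.02273 × 20.2) = 0.6318
Accumulation ratio R = 1 / (1 − e^(−kτ)) = 1 / (1 − 0.6318) = 2.716

2.72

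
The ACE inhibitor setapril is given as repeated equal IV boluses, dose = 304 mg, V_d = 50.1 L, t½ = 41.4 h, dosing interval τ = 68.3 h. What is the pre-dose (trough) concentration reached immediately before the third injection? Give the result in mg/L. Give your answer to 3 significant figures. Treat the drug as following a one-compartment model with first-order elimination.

2.55 mg/L

C₀ per dose = Dose / Vd = 304 / 50.1 = 6.068 mg/L
k = ln2 / t½ = 0.693147 / 41.4 = 0.01674 h⁻¹
Fraction remaining after one interval: r = e^(−kτ) = e^(−0.01674 × 68.3) = 0.3188
Before dose 3, 2 doses have been given (aged 1τ, 2τ).
C_trough = C₀ × (r + r²) = 6.068 × (0.3188 + 0.1016) = 2.551 mg/L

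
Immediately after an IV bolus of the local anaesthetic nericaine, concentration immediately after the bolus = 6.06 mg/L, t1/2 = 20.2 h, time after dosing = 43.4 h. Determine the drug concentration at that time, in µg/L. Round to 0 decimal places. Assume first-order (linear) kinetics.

k = ln2 / t½ = 0.693147 / 20.2 = 0.03431 h⁻¹
C = C₀ · e^(−k·t) = 6.060 × e^(−0.03431 × 43.4)
  = 6.060 × 0.2256 = 1.367 mg/L
Convert: 1.367 mg/L × 1000 = 1367 µg/L

1367 µg/L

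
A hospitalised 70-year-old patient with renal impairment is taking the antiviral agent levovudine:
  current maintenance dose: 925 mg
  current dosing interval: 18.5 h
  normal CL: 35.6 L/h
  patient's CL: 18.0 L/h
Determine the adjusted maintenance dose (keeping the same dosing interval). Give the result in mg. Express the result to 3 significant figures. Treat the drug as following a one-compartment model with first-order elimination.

468 mg

To keep the same average steady-state level, dosing rate must scale with clearance.
CL ratio = 18.0 / 35.6 = 0.5056
New dose (same interval) = 925 × 0.5056 = 467.7 mg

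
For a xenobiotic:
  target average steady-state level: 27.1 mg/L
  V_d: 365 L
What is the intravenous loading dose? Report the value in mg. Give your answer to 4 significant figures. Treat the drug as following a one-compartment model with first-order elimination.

LD = Css × Vd = 27.1 × 365 = 9892 mg

9892 mg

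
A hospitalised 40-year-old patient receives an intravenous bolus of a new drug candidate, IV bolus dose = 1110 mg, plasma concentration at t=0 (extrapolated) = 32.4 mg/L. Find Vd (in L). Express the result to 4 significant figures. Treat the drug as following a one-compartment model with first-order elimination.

34.26 L

Vd = Dose / C₀ = 1110 / 32.4 = 34.26 L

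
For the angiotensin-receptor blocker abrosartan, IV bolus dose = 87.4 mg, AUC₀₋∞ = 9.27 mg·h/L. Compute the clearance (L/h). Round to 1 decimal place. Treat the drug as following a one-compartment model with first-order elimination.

9.4 L/h

CL = Dose / AUC = 87.4 / 9.27 = 9.428 L/h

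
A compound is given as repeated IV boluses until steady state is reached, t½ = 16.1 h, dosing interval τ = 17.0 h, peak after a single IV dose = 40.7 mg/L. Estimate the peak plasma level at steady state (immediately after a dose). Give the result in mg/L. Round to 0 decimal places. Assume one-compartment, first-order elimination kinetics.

78 mg/L

k = ln2 / t½ = 0.693147 / 16.1 = 0.04305 h⁻¹
e^(−kτ) = e^(−0.04305 × 17.0) = 0.4810
Accumulation ratio R = 1 / (1 − e^(−kτ)) = 1 / (1 − 0.4810) = 1.927
Steady-state peak = C₀ × R = 40.7 × 1.927 = 78.43 mg/L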